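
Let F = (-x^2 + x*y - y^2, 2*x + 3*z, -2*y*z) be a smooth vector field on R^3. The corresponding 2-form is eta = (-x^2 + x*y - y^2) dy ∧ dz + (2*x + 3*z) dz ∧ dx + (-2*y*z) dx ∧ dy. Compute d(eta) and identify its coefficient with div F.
d(eta) = (-2*x - y) dx ∧ dy ∧ dz; div F = -2*x - y

For a 2-form in R^3 of the form above, applying d gives a 3-form with coefficient ∂P/∂x + ∂Q/∂y + ∂R/∂z:
  ∂P/∂x = -2*x + y
  ∂Q/∂y = 0
  ∂R/∂z = -2*y
Sum = -2*x - y, which is exactly div F.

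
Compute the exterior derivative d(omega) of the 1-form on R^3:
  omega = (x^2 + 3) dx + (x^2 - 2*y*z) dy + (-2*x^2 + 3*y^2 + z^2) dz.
d(omega) = (2*x) dx ∧ dy + (-4*x) dx ∧ dz + (8*y) dy ∧ dz

For a 1-form omega = sum_i f_i dx_i, the exterior derivative is
  d(omega) = sum_{i < j} (∂f_j/∂x_i - ∂f_i/∂x_j) dx_i ∧ dx_j.
  coefficient of dx ∧ dy: ∂f_2/∂x - ∂f_1/∂y = ∂(x^2 - 2*y*z)/∂x - ∂(x^2 + 3)/∂y = 2*x
  coefficient of dx ∧ dz: ∂f_3/∂x - ∂f_1/∂z = ∂(-2*x^2 + 3*y^2 + z^2)/∂x - ∂(x^2 + 3)/∂z = -4*x
  coefficient of dy ∧ dz: ∂f_3/∂y - ∂f_2/∂z = ∂(-2*x^2 + 3*y^2 + z^2)/∂y - ∂(x^2 - 2*y*z)/∂z = 8*y
Assembling: d(omega) = (2*x) dx ∧ dy + (-4*x) dx ∧ dz + (8*y) dy ∧ dz.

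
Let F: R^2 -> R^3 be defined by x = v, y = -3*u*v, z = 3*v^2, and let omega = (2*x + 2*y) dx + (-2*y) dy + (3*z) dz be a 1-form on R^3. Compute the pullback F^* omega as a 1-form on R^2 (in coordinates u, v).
F^* omega = (-18*u*v^2) du + (2*v*(-9*u^2 - 3*u + 27*v^2 + 1)) dv

Using F^*(f dg) = (f ∘ F) d(g ∘ F), substitute each coordinate x_i by F_i(u, v) in f_i, and replace dx_i by d F_i = (∂F_i/∂u) du + (∂F_i/∂v) dv.
  For the x component: f_1(F) = 2*v*(1 - 3*u); d F_1 = (0) du + (1) dv
  For the y component: f_2(F) = 6*u*v; d F_2 = (-3*v) du + (-3*u) dv
  For the z component: f_3(F) = 9*v^2; d F_3 = (0) du + (6*v) dv
Combining and collecting du, dv coefficients:
  coeff of du: -18*u*v^2
  coeff of dv: 2*v*(-9*u^2 - 3*u + 27*v^2 + 1)
F^* omega = (-18*u*v^2) du + (2*v*(-9*u^2 - 3*u + 27*v^2 + 1)) dv.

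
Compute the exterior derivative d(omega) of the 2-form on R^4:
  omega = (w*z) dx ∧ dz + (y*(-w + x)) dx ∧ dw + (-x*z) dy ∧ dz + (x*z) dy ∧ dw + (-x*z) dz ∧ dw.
d(omega) = (w - x + z) dx ∧ dy ∧ dw + (-z) dx ∧ dy ∧ dz + (-x) dy ∧ dz ∧ dw

For a 2-form omega = sum_{i<j} g_{ij} dx_i ∧ dx_j, the exterior derivative is
  d(omega) = sum_{i<j} d(g_{ij}) ∧ dx_i ∧ dx_j = sum_{i<j, k} (∂g_{ij}/∂x_k) dx_k ∧ dx_i ∧ dx_j.
Expand each term, using dx_k ∧ dx_i ∧ dx_j = sgn(permutation) dx_{(a)} ∧ dx_{(b)} ∧ dx_{(c)} with (a < b < c) sorted:
  d(w*z) includes (∂/∂w)(w*z) dw = (z) dw, which multiplied by dx ∧ dz gives (z) dx ∧ dz ∧ dw
  d(y*(-w + x)) includes (∂/∂y)(y*(-w + x)) dy = (-w + x) dy, which multiplied by dx ∧ dw gives (w - x) dx ∧ dy ∧ dw
  d(-x*z) includes (∂/∂x)(-x*z) dx = (-z) dx, which multiplied by dy ∧ dz gives (-z) dx ∧ dy ∧ dz
  d(x*z) includes (∂/∂x)(x*z) dx = (z) dx, which multiplied by dy ∧ dw gives (z) dx ∧ dy ∧ dw
  d(x*z) includes (∂/∂z)(x*z) dz = (x) dz, which multiplied by dy ∧ dw gives (-x) dy ∧ dz ∧ dw
  d(-x*z) includes (∂/∂x)(-x*z) dx = (-z) dx, which multiplied by dz ∧ dw gives (-z) dx ∧ dz ∧ dw
Collecting like 3-forms: d(omega) = (w - x + z) dx ∧ dy ∧ dw + (-z) dx ∧ dy ∧ dz + (-x) dy ∧ dz ∧ dw.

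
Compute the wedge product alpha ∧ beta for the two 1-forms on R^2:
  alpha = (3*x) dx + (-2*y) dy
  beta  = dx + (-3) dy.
alpha ∧ beta = (-9*x + 2*y) dx ∧ dy

Distribute the wedge, using dx_i ∧ dx_j = -dx_j ∧ dx_i and dx_i ∧ dx_i = 0. For each pair (i, j) with i < j, the coefficient of dx_i ∧ dx_j in alpha ∧ beta is (alpha_i * beta_j - alpha_j * beta_i). Collecting: alpha ∧ beta = (-9*x + 2*y) dx ∧ dy.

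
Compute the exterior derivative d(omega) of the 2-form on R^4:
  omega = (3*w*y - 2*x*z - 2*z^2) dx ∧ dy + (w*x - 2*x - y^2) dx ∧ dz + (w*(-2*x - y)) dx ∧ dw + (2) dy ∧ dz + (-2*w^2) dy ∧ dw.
d(omega) = (-2*x + 2*y - 4*z) dx ∧ dy ∧ dz + (w + 3*y) dx ∧ dy ∧ dw + (x) dx ∧ dz ∧ dw

For a 2-form omega = sum_{i<j} g_{ij} dx_i ∧ dx_j, the exterior derivative is
  d(omega) = sum_{i<j} d(g_{ij}) ∧ dx_i ∧ dx_j = sum_{i<j, k} (∂g_{ij}/∂x_k) dx_k ∧ dx_i ∧ dx_j.
Expand each term, using dx_k ∧ dx_i ∧ dx_j = sgn(permutation) dx_{(a)} ∧ dx_{(b)} ∧ dx_{(c)} with (a < b < c) sorted:
  d(3*w*y - 2*x*z - 2*z^2) includes (∂/∂z)(3*w*y - 2*x*z - 2*z^2) dz = (-2*x - 4*z) dz, which multiplied by dx ∧ dy gives (-2*x - 4*z) dx ∧ dy ∧ dz
  d(3*w*y - 2*x*z - 2*z^2) includes (∂/∂w)(3*w*y - 2*x*z - 2*z^2) dw = (3*y) dw, which multiplied by dx ∧ dy gives (3*y) dx ∧ dy ∧ dw
  d(w*x - 2*x - y^2) includes (∂/∂y)(w*x - 2*x - y^2) dy = (-2*y) dy, which multiplied by dx ∧ dz gives (2*y) dx ∧ dy ∧ dz
  d(w*x - 2*x - y^2) includes (∂/∂w)(w*x - 2*x - y^2) dw = (x) dw, which multiplied by dx ∧ dz gives (x) dx ∧ dz ∧ dw
  d(w*(-2*x - y)) includes (∂/∂y)(w*(-2*x - y)) dy = (-w) dy, which multiplied by dx ∧ dw gives (w) dx ∧ dy ∧ dw
Collecting like 3-forms: d(omega) = (-2*x + 2*y - 4*z) dx ∧ dy ∧ dz + (w + 3*y) dx ∧ dy ∧ dw + (x) dx ∧ dz ∧ dw.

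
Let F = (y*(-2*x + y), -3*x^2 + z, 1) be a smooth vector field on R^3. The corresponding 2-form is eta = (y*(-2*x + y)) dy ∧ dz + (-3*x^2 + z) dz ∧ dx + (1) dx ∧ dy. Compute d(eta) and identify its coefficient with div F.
d(eta) = (-2*y) dx ∧ dy ∧ dz; div F = -2*y

For a 2-form in R^3 of the form above, applying d gives a 3-form with coefficient ∂P/∂x + ∂Q/∂y + ∂R/∂z:
  ∂P/∂x = -2*y
  ∂Q/∂y = 0
  ∂R/∂z = 0
Sum = -2*y, which is exactly div F.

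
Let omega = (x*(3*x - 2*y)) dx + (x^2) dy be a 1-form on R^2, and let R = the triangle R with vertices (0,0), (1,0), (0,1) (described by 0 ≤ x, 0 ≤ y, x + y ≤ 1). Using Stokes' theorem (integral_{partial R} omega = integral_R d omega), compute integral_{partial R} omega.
integral_(partial R) omega = 2/3

Stokes: integral_partial_R omega = integral_R d omega with d omega = (∂Q/∂x - ∂P/∂y) dx ∧ dy.
  ∂Q/∂x = 2*x
  ∂P/∂y = -2*x
  integrand = ∂Q/∂x - ∂P/∂y = 4*x.
Integrating over R: integral_0^1 integral_0^{1-x} (4*x) dy dx = 2/3.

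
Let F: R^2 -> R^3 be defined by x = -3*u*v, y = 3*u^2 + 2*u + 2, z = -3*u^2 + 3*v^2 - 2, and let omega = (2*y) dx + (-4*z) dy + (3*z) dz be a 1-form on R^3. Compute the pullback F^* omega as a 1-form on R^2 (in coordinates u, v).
F^* omega = (126*u^3 - 18*u^2*v + 24*u^2 - 126*u*v^2 - 12*u*v + 84*u - 24*v^2 - 12*v + 16) du + (-18*u^3 - 54*u^2*v - 12*u^2 - 12*u + 54*v^3 - 36*v) dv

Using F^*(f dg) = (f ∘ F) d(g ∘ F), substitute each coordinate x_i by F_i(u, v) in f_i, and replace dx_i by d F_i = (∂F_i/∂u) du + (∂F_i/∂v) dv.
  For the x component: f_1(F) = 6*u^2 + 4*u + 4; d F_1 = (-3*v) du + (-3*u) dv
  For the y component: f_2(F) = 12*u^2 - 12*v^2 + 8; d F_2 = (6*u + 2) du + (0) dv
  For the z component: f_3(F) = -9*u^2 + 9*v^2 - 6; d F_3 = (-6*u) du + (6*v) dv
Combining and collecting du, dv coefficients:
  coeff of du: 126*u^3 - 18*u^2*v + 24*u^2 - 126*u*v^2 - 12*u*v + 84*u - 24*v^2 - 12*v + 16
  coeff of dv: -18*u^3 - 54*u^2*v - 12*u^2 - 12*u + 54*v^3 - 36*v
F^* omega = (126*u^3 - 18*u^2*v + 24*u^2 - 126*u*v^2 - 12*u*v + 84*u - 24*v^2 - 12*v + 16) du + (-18*u^3 - 54*u^2*v - 12*u^2 - 12*u + 54*v^3 - 36*v) dv.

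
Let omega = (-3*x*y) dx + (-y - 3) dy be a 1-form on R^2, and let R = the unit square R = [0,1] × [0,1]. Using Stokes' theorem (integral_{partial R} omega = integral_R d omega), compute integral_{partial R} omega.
integral_(partial R) omega = 3/2

Stokes: integral_partial_R omega = integral_R d omega with d omega = (∂Q/∂x - ∂P/∂y) dx ∧ dy.
  ∂Q/∂x = 0
  ∂P/∂y = -3*x
  integrand = ∂Q/∂x - ∂P/∂y = 3*x.
Integrating over R: integral_0^1 integral_0^1 (3*x) dx dy = 3/2.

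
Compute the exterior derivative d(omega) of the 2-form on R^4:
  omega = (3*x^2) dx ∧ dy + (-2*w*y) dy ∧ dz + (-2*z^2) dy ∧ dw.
d(omega) = (-2*y + 4*z) dy ∧ dz ∧ dw

For a 2-form omega = sum_{i<j} g_{ij} dx_i ∧ dx_j, the exterior derivative is
  d(omega) = sum_{i<j} d(g_{ij}) ∧ dx_i ∧ dx_j = sum_{i<j, k} (∂g_{ij}/∂x_k) dx_k ∧ dx_i ∧ dx_j.
Expand each term, using dx_k ∧ dx_i ∧ dx_j = sgn(permutation) dx_{(a)} ∧ dx_{(b)} ∧ dx_{(c)} with (a < b < c) sorted:
  d(-2*w*y) includes (∂/∂w)(-2*w*y) dw = (-2*y) dw, which multiplied by dy ∧ dz gives (-2*y) dy ∧ dz ∧ dw
  d(-2*z^2) includes (∂/∂z)(-2*z^2) dz = (-4*z) dz, which multiplied by dy ∧ dw gives (4*z) dy ∧ dz ∧ dw
Collecting like 3-forms: d(omega) = (-2*y + 4*z) dy ∧ dz ∧ dw.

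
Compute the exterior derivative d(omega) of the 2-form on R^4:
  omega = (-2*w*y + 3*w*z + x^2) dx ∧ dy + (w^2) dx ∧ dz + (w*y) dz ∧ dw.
d(omega) = (3*w) dx ∧ dy ∧ dz + (-2*y + 3*z) dx ∧ dy ∧ dw + (2*w) dx ∧ dz ∧ dw + (w) dy ∧ dz ∧ dw

For a 2-form omega = sum_{i<j} g_{ij} dx_i ∧ dx_j, the exterior derivative is
  d(omega) = sum_{i<j} d(g_{ij}) ∧ dx_i ∧ dx_j = sum_{i<j, k} (∂g_{ij}/∂x_k) dx_k ∧ dx_i ∧ dx_j.
Expand each term, using dx_k ∧ dx_i ∧ dx_j = sgn(permutation) dx_{(a)} ∧ dx_{(b)} ∧ dx_{(c)} with (a < b < c) sorted:
  d(-2*w*y + 3*w*z + x^2) includes (∂/∂z)(-2*w*y + 3*w*z + x^2) dz = (3*w) dz, which multiplied by dx ∧ dy gives (3*w) dx ∧ dy ∧ dz
  d(-2*w*y + 3*w*z + x^2) includes (∂/∂w)(-2*w*y + 3*w*z + x^2) dw = (-2*y + 3*z) dw, which multiplied by dx ∧ dy gives (-2*y + 3*z) dx ∧ dy ∧ dw
  d(w^2) includes (∂/∂w)(w^2) dw = (2*w) dw, which multiplied by dx ∧ dz gives (2*w) dx ∧ dz ∧ dw
  d(w*y) includes (∂/∂y)(w*y) dy = (w) dy, which multiplied by dz ∧ dw gives (w) dy ∧ dz ∧ dw
Collecting like 3-forms: d(omega) = (3*w) dx ∧ dy ∧ dz + (-2*y + 3*z) dx ∧ dy ∧ dw + (2*w) dx ∧ dz ∧ dw + (w) dy ∧ dz ∧ dw.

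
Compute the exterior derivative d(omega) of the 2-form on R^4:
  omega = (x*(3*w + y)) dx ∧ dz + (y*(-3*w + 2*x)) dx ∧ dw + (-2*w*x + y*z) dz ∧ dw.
d(omega) = (-x) dx ∧ dy ∧ dz + (-2*w + 3*x) dx ∧ dz ∧ dw + (3*w - 2*x) dx ∧ dy ∧ dw + (z) dy ∧ dz ∧ dw

For a 2-form omega = sum_{i<j} g_{ij} dx_i ∧ dx_j, the exterior derivative is
  d(omega) = sum_{i<j} d(g_{ij}) ∧ dx_i ∧ dx_j = sum_{i<j, k} (∂g_{ij}/∂x_k) dx_k ∧ dx_i ∧ dx_j.
Expand each term, using dx_k ∧ dx_i ∧ dx_j = sgn(permutation) dx_{(a)} ∧ dx_{(b)} ∧ dx_{(c)} with (a < b < c) sorted:
  d(x*(3*w + y)) includes (∂/∂y)(x*(3*w + y)) dy = (x) dy, which multiplied by dx ∧ dz gives (-x) dx ∧ dy ∧ dz
  d(x*(3*w + y)) includes (∂/∂w)(x*(3*w + y)) dw = (3*x) dw, which multiplied by dx ∧ dz gives (3*x) dx ∧ dz ∧ dw
  d(y*(-3*w + 2*x)) includes (∂/∂y)(y*(-3*w + 2*x)) dy = (-3*w + 2*x) dy, which multiplied by dx ∧ dw gives (3*w - 2*x) dx ∧ dy ∧ dw
  d(-2*w*x + y*z) includes (∂/∂x)(-2*w*x + y*z) dx = (-2*w) dx, which multiplied by dz ∧ dw gives (-2*w) dx ∧ dz ∧ dw
  d(-2*w*x + y*z) includes (∂/∂y)(-2*w*x + y*z) dy = (z) dy, which multiplied by dz ∧ dw gives (z) dy ∧ dz ∧ dw
Collecting like 3-forms: d(omega) = (-x) dx ∧ dy ∧ dz + (-2*w + 3*x) dx ∧ dz ∧ dw + (3*w - 2*x) dx ∧ dy ∧ dw + (z) dy ∧ dz ∧ dw.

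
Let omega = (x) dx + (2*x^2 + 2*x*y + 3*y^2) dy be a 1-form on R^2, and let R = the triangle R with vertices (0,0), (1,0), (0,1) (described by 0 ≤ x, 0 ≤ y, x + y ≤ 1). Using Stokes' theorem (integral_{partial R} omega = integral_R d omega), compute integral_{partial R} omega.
integral_(partial R) omega = 1

Stokes: integral_partial_R omega = integral_R d omega with d omega = (∂Q/∂x - ∂P/∂y) dx ∧ dy.
  ∂Q/∂x = 4*x + 2*y
  ∂P/∂y = 0
  integrand = ∂Q/∂x - ∂P/∂y = 4*x + 2*y.
Integrating over R: integral_0^1 integral_0^{1-x} (4*x + 2*y) dy dx = 1.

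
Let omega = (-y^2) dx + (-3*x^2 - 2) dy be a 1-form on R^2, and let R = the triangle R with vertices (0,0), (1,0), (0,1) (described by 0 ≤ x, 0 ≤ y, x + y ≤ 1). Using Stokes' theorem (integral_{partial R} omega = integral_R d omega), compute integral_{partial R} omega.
integral_(partial R) omega = -2/3

Stokes: integral_partial_R omega = integral_R d omega with d omega = (∂Q/∂x - ∂P/∂y) dx ∧ dy.
  ∂Q/∂x = -6*x
  ∂P/∂y = -2*y
  integrand = ∂Q/∂x - ∂P/∂y = -6*x + 2*y.
Integrating over R: integral_0^1 integral_0^{1-x} (-6*x + 2*y) dy dx = -2/3.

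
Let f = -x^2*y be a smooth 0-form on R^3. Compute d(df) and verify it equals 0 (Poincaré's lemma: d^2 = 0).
d(df) = 0

Step 1: df = sum_i (∂f/∂x_i) dx_i = (-2*x*y) dx + (-x^2) dy + (0) dz.
Step 2: Apply d again. Using the 1-form formula, the coefficient of dx ∧ dy in d(df) is ∂^2 f/∂x ∂y - ∂^2 f/∂y ∂x = (-2*x) - (-2*x) = 0 (equality of mixed partials for smooth f).
Similarly for dx ∧ dz and dy ∧ dz — all coefficients vanish. So d(df) = 0.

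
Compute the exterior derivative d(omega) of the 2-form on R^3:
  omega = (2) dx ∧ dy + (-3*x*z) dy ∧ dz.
d(omega) = (-3*z) dx ∧ dy ∧ dz

For a 2-form omega = sum_{i<j} g_{ij} dx_i ∧ dx_j, the exterior derivative is
  d(omega) = sum_{i<j} d(g_{ij}) ∧ dx_i ∧ dx_j = sum_{i<j, k} (∂g_{ij}/∂x_k) dx_k ∧ dx_i ∧ dx_j.
Expand each term, using dx_k ∧ dx_i ∧ dx_j = sgn(permutation) dx_{(a)} ∧ dx_{(b)} ∧ dx_{(c)} with (a < b < c) sorted:
  d(-3*x*z) includes (∂/∂x)(-3*x*z) dx = (-3*z) dx, which multiplied by dy ∧ dz gives (-3*z) dx ∧ dy ∧ dz
Collecting like 3-forms: d(omega) = (-3*z) dx ∧ dy ∧ dz.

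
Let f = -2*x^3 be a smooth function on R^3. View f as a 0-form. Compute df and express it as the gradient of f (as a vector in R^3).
df = (-6*x^2) dx + (0) dy + (0) dz; grad f = (-6*x^2, 0, 0)

For a 0-form f, d f = (∂f/∂x) dx + (∂f/∂y) dy + (∂f/∂z) dz. The components of the vector representation are exactly the entries of grad f in Cartesian coordinates:
  ∂f/∂x = -6*x^2
  ∂f/∂y = 0
  ∂f/∂z = 0.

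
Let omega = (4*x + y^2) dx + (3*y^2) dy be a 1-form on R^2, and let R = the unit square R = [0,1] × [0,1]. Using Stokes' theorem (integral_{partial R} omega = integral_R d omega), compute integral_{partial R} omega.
integral_(partial R) omega = -1

Stokes: integral_partial_R omega = integral_R d omega with d omega = (∂Q/∂x - ∂P/∂y) dx ∧ dy.
  ∂Q/∂x = 0
  ∂P/∂y = 2*y
  integrand = ∂Q/∂x - ∂P/∂y = -2*y.
Integrating over R: integral_0^1 integral_0^1 (-2*y) dx dy = -1.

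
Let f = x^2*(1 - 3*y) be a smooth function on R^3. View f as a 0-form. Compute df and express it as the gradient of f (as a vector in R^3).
df = (2*x*(1 - 3*y)) dx + (-3*x^2) dy + (0) dz; grad f = (2*x*(1 - 3*y), -3*x^2, 0)

For a 0-form f, d f = (∂f/∂x) dx + (∂f/∂y) dy + (∂f/∂z) dz. The components of the vector representation are exactly the entries of grad f in Cartesian coordinates:
  ∂f/∂x = 2*x*(1 - 3*y)
  ∂f/∂y = -3*x^2
  ∂f/∂z = 0.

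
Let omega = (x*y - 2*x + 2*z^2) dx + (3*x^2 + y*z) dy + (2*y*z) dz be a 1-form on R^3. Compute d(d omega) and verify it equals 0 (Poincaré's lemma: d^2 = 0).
d(d omega) = 0

Step 1: d omega = sum_{i<j} (∂f_j/∂x_i - ∂f_i/∂x_j) dx_i ∧ dx_j:
  coeff of dx ∧ dy: 5*x
  coeff of dx ∧ dz: -4*z
  coeff of dy ∧ dz: -y + 2*z
Step 2: Apply d again to each 2-form coefficient. The only possible 3-form in R^3 is dx ∧ dy ∧ dz, with coefficient
  ∂(coeff of dy∧dz)/∂x - ∂(coeff of dx∧dz)/∂y + ∂(coeff of dx∧dy)/∂z
  = ∂/∂x (-y + 2*z) - ∂/∂y (-4*z) + ∂/∂z (5*x).
Each of these terms simplifies to sums of mixed partials that cancel in pairs. The result is 0 (by equality of mixed partials for smooth functions — Schwarz / Clairaut).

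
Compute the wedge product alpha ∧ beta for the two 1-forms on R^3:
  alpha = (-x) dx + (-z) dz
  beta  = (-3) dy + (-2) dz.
alpha ∧ beta = (3*x) dx ∧ dy + (2*x) dx ∧ dz + (-3*z) dy ∧ dz

Distribute the wedge, using dx_i ∧ dx_j = -dx_j ∧ dx_i and dx_i ∧ dx_i = 0. For each pair (i, j) with i < j, the coefficient of dx_i ∧ dx_j in alpha ∧ beta is (alpha_i * beta_j - alpha_j * beta_i). Collecting: alpha ∧ beta = (3*x) dx ∧ dy + (2*x) dx ∧ dz + (-3*z) dy ∧ dz.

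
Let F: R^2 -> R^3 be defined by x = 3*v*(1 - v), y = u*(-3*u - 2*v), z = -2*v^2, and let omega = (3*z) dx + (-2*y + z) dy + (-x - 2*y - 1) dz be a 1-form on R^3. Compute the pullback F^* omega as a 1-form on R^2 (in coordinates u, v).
F^* omega = (-36*u^3 - 36*u^2*v + 4*u*v^2 + 4*v^3) du + (-12*u^3 - 32*u^2*v - 12*u*v^2 + 24*v^3 - 6*v^2 + 4*v) dv

Using F^*(f dg) = (f ∘ F) d(g ∘ F), substitute each coordinate x_i by F_i(u, v) in f_i, and replace dx_i by d F_i = (∂F_i/∂u) du + (∂F_i/∂v) dv.
  For the x component: f_1(F) = -6*v^2; d F_1 = (0) du + (3 - 6*v) dv
  For the y component: f_2(F) = 6*u^2 + 4*u*v - 2*v^2; d F_2 = (-6*u - 2*v) du + (-2*u) dv
  For the z component: f_3(F) = 6*u^2 + 4*u*v + 3*v^2 - 3*v - 1; d F_3 = (0) du + (-4*v) dv
Combining and collecting du, dv coefficients:
  coeff of du: -36*u^3 - 36*u^2*v + 4*u*v^2 + 4*v^3
  coeff of dv: -12*u^3 - 32*u^2*v - 12*u*v^2 + 24*v^3 - 6*v^2 + 4*v
F^* omega = (-36*u^3 - 36*u^2*v + 4*u*v^2 + 4*v^3) du + (-12*u^3 - 32*u^2*v - 12*u*v^2 + 24*v^3 - 6*v^2 + 4*v) dv.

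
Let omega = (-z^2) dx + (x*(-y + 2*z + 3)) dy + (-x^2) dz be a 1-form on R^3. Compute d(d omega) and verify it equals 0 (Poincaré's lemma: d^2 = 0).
d(d omega) = 0

Step 1: d omega = sum_{i<j} (∂f_j/∂x_i - ∂f_i/∂x_j) dx_i ∧ dx_j:
  coeff of dx ∧ dy: -y + 2*z + 3
  coeff of dx ∧ dz: -2*x + 2*z
  coeff of dy ∧ dz: -2*x
Step 2: Apply d again to each 2-form coefficient. The only possible 3-form in R^3 is dx ∧ dy ∧ dz, with coefficient
  ∂(coeff of dy∧dz)/∂x - ∂(coeff of dx∧dz)/∂y + ∂(coeff of dx∧dy)/∂z
  = ∂/∂x (-2*x) - ∂/∂y (-2*x + 2*z) + ∂/∂z (-y + 2*z + 3).
Each of these terms simplifies to sums of mixed partials that cancel in pairs. The result is 0 (by equality of mixed partials for smooth functions — Schwarz / Clairaut).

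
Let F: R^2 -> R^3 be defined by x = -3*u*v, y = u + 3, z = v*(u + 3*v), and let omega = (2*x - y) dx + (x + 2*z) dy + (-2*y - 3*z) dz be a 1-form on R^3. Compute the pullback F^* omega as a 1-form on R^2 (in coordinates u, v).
F^* omega = (3*v*(5*u*v - 3*v^2 + 2*v + 1)) du + (15*u^2*v + u^2 - 27*u*v^2 - 12*u*v + 3*u - 54*v^3 - 36*v) dv

Using F^*(f dg) = (f ∘ F) d(g ∘ F), substitute each coordinate x_i by F_i(u, v) in f_i, and replace dx_i by d F_i = (∂F_i/∂u) du + (∂F_i/∂v) dv.
  For the x component: f_1(F) = -6*u*v - u - 3; d F_1 = (-3*v) du + (-3*u) dv
  For the y component: f_2(F) = v*(-u + 6*v); d F_2 = (1) du + (0) dv
  For the z component: f_3(F) = -3*u*v - 2*u - 9*v^2 - 6; d F_3 = (v) du + (u + 6*v) dv
Combining and collecting du, dv coefficients:
  coeff of du: 3*v*(5*u*v - 3*v^2 + 2*v + 1)
  coeff of dv: 15*u^2*v + u^2 - 27*u*v^2 - 12*u*v + 3*u - 54*v^3 - 36*v
F^* omega = (3*v*(5*u*v - 3*v^2 + 2*v + 1)) du + (15*u^2*v + u^2 - 27*u*v^2 - 12*u*v + 3*u - 54*v^3 - 36*v) dv.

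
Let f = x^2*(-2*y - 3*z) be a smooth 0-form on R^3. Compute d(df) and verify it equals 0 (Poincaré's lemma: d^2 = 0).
d(df) = 0

Step 1: df = sum_i (∂f/∂x_i) dx_i = (2*x*(-2*y - 3*z)) dx + (-2*x^2) dy + (-3*x^2) dz.
Step 2: Apply d again. Using the 1-form formula, the coefficient of dx ∧ dy in d(df) is ∂^2 f/∂x ∂y - ∂^2 f/∂y ∂x = (-4*x) - (-4*x) = 0 (equality of mixed partials for smooth f).
Similarly for dx ∧ dz and dy ∧ dz — all coefficients vanish. So d(df) = 0.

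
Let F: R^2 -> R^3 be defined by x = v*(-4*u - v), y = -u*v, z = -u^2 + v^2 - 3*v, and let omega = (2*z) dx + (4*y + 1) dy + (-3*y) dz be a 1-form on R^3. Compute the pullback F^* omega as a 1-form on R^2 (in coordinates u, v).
F^* omega = (v*(2*u^2 + 4*u*v - 8*v^2 + 24*v - 1)) du + (8*u^3 + 8*u^2*v - 2*u*v^2 + 15*u*v - u - 4*v^3 + 12*v^2) dv

Using F^*(f dg) = (f ∘ F) d(g ∘ F), substitute each coordinate x_i by F_i(u, v) in f_i, and replace dx_i by d F_i = (∂F_i/∂u) du + (∂F_i/∂v) dv.
  For the x component: f_1(F) = -2*u^2 + 2*v^2 - 6*v; d F_1 = (-4*v) du + (-4*u - 2*v) dv
  For the y component: f_2(F) = -4*u*v + 1; d F_2 = (-v) du + (-u) dv
  For the z component: f_3(F) = 3*u*v; d F_3 = (-2*u) du + (2*v - 3) dv
Combining and collecting du, dv coefficients:
  coeff of du: v*(2*u^2 + 4*u*v - 8*v^2 + 24*v - 1)
  coeff of dv: 8*u^3 + 8*u^2*v - 2*u*v^2 + 15*u*v - u - 4*v^3 + 12*v^2
F^* omega = (v*(2*u^2 + 4*u*v - 8*v^2 + 24*v - 1)) du + (8*u^3 + 8*u^2*v - 2*u*v^2 + 15*u*v - u - 4*v^3 + 12*v^2) dv.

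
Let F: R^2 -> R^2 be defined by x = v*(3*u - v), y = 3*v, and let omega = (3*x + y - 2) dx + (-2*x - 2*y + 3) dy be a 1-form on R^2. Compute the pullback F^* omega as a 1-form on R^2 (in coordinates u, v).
F^* omega = (3*v*(9*u*v - 3*v^2 + 3*v - 2)) du + (27*u^2*v - 27*u*v^2 - 9*u*v - 6*u + 6*v^3 - 14*v + 9) dv

Using F^*(f dg) = (f ∘ F) d(g ∘ F), substitute each coordinate x_i by F_i(u, v) in f_i, and replace dx_i by d F_i = (∂F_i/∂u) du + (∂F_i/∂v) dv.
  For the x component: f_1(F) = 9*u*v - 3*v^2 + 3*v - 2; d F_1 = (3*v) du + (3*u - 2*v) dv
  For the y component: f_2(F) = -6*u*v + 2*v^2 - 6*v + 3; d F_2 = (0) du + (3) dv
Combining and collecting du, dv coefficients:
  coeff of du: 3*v*(9*u*v - 3*v^2 + 3*v - 2)
  coeff of dv: 27*u^2*v - 27*u*v^2 - 9*u*v - 6*u + 6*v^3 - 14*v + 9
F^* omega = (3*v*(9*u*v - 3*v^2 + 3*v - 2)) du + (27*u^2*v - 27*u*v^2 - 9*u*v - 6*u + 6*v^3 - 14*v + 9) dv.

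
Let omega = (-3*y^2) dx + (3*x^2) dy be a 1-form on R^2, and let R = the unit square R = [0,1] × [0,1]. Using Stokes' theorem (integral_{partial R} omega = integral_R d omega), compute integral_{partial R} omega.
integral_(partial R) omega = 6

Stokes: integral_partial_R omega = integral_R d omega with d omega = (∂Q/∂x - ∂P/∂y) dx ∧ dy.
  ∂Q/∂x = 6*x
  ∂P/∂y = -6*y
  integrand = ∂Q/∂x - ∂P/∂y = 6*x + 6*y.
Integrating over R: integral_0^1 integral_0^1 (6*x + 6*y) dx dy = 6.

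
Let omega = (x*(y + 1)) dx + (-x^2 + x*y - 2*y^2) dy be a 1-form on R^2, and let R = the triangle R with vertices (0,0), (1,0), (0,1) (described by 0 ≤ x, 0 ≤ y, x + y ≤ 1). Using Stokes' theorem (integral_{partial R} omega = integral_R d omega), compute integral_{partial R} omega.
integral_(partial R) omega = -1/3

Stokes: integral_partial_R omega = integral_R d omega with d omega = (∂Q/∂x - ∂P/∂y) dx ∧ dy.
  ∂Q/∂x = -2*x + y
  ∂P/∂y = x
  integrand = ∂Q/∂x - ∂P/∂y = -3*x + y.
Integrating over R: integral_0^1 integral_0^{1-x} (-3*x + y) dy dx = -1/3.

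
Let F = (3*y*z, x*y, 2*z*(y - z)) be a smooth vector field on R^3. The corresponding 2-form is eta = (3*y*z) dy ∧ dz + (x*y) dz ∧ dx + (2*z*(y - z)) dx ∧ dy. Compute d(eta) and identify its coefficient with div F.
d(eta) = (x + 2*y - 4*z) dx ∧ dy ∧ dz; div F = x + 2*y - 4*z

For a 2-form in R^3 of the form above, applying d gives a 3-form with coefficient ∂P/∂x + ∂Q/∂y + ∂R/∂z:
  ∂P/∂x = 0
  ∂Q/∂y = x
  ∂R/∂z = 2*y - 4*z
Sum = x + 2*y - 4*z, which is exactly div F.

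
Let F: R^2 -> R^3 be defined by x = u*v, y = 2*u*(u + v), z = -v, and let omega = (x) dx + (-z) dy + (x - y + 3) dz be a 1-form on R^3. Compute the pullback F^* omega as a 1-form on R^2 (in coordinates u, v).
F^* omega = (v*(u*v + 4*u + 2*v)) du + (u^2*v + 2*u^2 + 3*u*v - 3) dv

Using F^*(f dg) = (f ∘ F) d(g ∘ F), substitute each coordinate x_i by F_i(u, v) in f_i, and replace dx_i by d F_i = (∂F_i/∂u) du + (∂F_i/∂v) dv.
  For the x component: f_1(F) = u*v; d F_1 = (v) du + (u) dv
  For the y component: f_2(F) = v; d F_2 = (4*u + 2*v) du + (2*u) dv
  For the z component: f_3(F) = -2*u^2 - u*v + 3; d F_3 = (0) du + (-1) dv
Combining and collecting du, dv coefficients:
  coeff of du: v*(u*v + 4*u + 2*v)
  coeff of dv: u^2*v + 2*u^2 + 3*u*v - 3
F^* omega = (v*(u*v + 4*u + 2*v)) du + (u^2*v + 2*u^2 + 3*u*v - 3) dv.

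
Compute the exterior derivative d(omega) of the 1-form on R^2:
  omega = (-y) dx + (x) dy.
d(omega) = (2) dx ∧ dy

For a 1-form omega = sum_i f_i dx_i, the exterior derivative is
  d(omega) = sum_{i < j} (∂f_j/∂x_i - ∂f_i/∂x_j) dx_i ∧ dx_j.
  coefficient of dx ∧ dy: ∂f_2/∂x - ∂f_1/∂y = ∂(x)/∂x - ∂(-y)/∂y = 2
Assembling: d(omega) = (2) dx ∧ dy.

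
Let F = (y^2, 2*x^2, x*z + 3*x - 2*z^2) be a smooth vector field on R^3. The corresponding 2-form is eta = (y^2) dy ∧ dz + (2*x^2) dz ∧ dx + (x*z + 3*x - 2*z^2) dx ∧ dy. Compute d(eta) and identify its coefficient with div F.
d(eta) = (x - 4*z) dx ∧ dy ∧ dz; div F = x - 4*z

For a 2-form in R^3 of the form above, applying d gives a 3-form with coefficient ∂P/∂x + ∂Q/∂y + ∂R/∂z:
  ∂P/∂x = 0
  ∂Q/∂y = 0
  ∂R/∂z = x - 4*z
Sum = x - 4*z, which is exactly div F.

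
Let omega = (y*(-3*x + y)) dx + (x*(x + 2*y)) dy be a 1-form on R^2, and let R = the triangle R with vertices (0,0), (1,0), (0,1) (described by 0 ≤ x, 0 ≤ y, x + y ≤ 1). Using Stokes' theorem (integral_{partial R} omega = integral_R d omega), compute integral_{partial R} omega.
integral_(partial R) omega = 5/6

Stokes: integral_partial_R omega = integral_R d omega with d omega = (∂Q/∂x - ∂P/∂y) dx ∧ dy.
  ∂Q/∂x = 2*x + 2*y
  ∂P/∂y = -3*x + 2*y
  integrand = ∂Q/∂x - ∂P/∂y = 5*x.
Integrating over R: integral_0^1 integral_0^{1-x} (5*x) dy dx = 5/6.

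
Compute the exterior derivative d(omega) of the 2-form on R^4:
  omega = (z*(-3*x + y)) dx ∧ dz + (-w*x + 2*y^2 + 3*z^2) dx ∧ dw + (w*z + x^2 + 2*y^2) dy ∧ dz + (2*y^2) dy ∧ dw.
d(omega) = (2*x - z) dx ∧ dy ∧ dz + (-4*y) dx ∧ dy ∧ dw + (-6*z) dx ∧ dz ∧ dw + (z) dy ∧ dz ∧ dw

For a 2-form omega = sum_{i<j} g_{ij} dx_i ∧ dx_j, the exterior derivative is
  d(omega) = sum_{i<j} d(g_{ij}) ∧ dx_i ∧ dx_j = sum_{i<j, k} (∂g_{ij}/∂x_k) dx_k ∧ dx_i ∧ dx_j.
Expand each term, using dx_k ∧ dx_i ∧ dx_j = sgn(permutation) dx_{(a)} ∧ dx_{(b)} ∧ dx_{(c)} with (a < b < c) sorted:
  d(z*(-3*x + y)) includes (∂/∂y)(z*(-3*x + y)) dy = (z) dy, which multiplied by dx ∧ dz gives (-z) dx ∧ dy ∧ dz
  d(-w*x + 2*y^2 + 3*z^2) includes (∂/∂y)(-w*x + 2*y^2 + 3*z^2) dy = (4*y) dy, which multiplied by dx ∧ dw gives (-4*y) dx ∧ dy ∧ dw
  d(-w*x + 2*y^2 + 3*z^2) includes (∂/∂z)(-w*x + 2*y^2 + 3*z^2) dz = (6*z) dz, which multiplied by dx ∧ dw gives (-6*z) dx ∧ dz ∧ dw
  d(w*z + x^2 + 2*y^2) includes (∂/∂x)(w*z + x^2 + 2*y^2) dx = (2*x) dx, which multiplied by dy ∧ dz gives (2*x) dx ∧ dy ∧ dz
  d(w*z + x^2 + 2*y^2) includes (∂/∂w)(w*z + x^2 + 2*y^2) dw = (z) dw, which multiplied by dy ∧ dz gives (z) dy ∧ dz ∧ dw
Collecting like 3-forms: d(omega) = (2*x - z) dx ∧ dy ∧ dz + (-4*y) dx ∧ dy ∧ dw + (-6*z) dx ∧ dz ∧ dw + (z) dy ∧ dz ∧ dw.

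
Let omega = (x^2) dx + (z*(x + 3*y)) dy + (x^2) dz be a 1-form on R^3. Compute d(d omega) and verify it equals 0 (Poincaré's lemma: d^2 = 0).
d(d omega) = 0

Step 1: d omega = sum_{i<j} (∂f_j/∂x_i - ∂f_i/∂x_j) dx_i ∧ dx_j:
  coeff of dx ∧ dy: z
  coeff of dx ∧ dz: 2*x
  coeff of dy ∧ dz: -x - 3*y
Step 2: Apply d again to each 2-form coefficient. The only possible 3-form in R^3 is dx ∧ dy ∧ dz, with coefficient
  ∂(coeff of dy∧dz)/∂x - ∂(coeff of dx∧dz)/∂y + ∂(coeff of dx∧dy)/∂z
  = ∂/∂x (-x - 3*y) - ∂/∂y (2*x) + ∂/∂z (z).
Each of these terms simplifies to sums of mixed partials that cancel in pairs. The result is 0 (by equality of mixed partials for smooth functions — Schwarz / Clairaut).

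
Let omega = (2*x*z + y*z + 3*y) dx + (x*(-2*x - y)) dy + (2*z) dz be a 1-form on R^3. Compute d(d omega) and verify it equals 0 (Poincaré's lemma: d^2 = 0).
d(d omega) = 0

Step 1: d omega = sum_{i<j} (∂f_j/∂x_i - ∂f_i/∂x_j) dx_i ∧ dx_j:
  coeff of dx ∧ dy: -4*x - y - z - 3
  coeff of dx ∧ dz: -2*x - y
  coeff of dy ∧ dz: 0
Step 2: Apply d again to each 2-form coefficient. The only possible 3-form in R^3 is dx ∧ dy ∧ dz, with coefficient
  ∂(coeff of dy∧dz)/∂x - ∂(coeff of dx∧dz)/∂y + ∂(coeff of dx∧dy)/∂z
  = ∂/∂x (0) - ∂/∂y (-2*x - y) + ∂/∂z (-4*x - y - z - 3).
Each of these terms simplifies to sums of mixed partials that cancel in pairs. The result is 0 (by equality of mixed partials for smooth functions — Schwarz / Clairaut).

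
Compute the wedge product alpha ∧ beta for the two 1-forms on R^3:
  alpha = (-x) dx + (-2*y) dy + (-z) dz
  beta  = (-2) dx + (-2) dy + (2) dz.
alpha ∧ beta = (2*x - 4*y) dx ∧ dy + (-2*x - 2*z) dx ∧ dz + (-4*y - 2*z) dy ∧ dz

Distribute the wedge, using dx_i ∧ dx_j = -dx_j ∧ dx_i and dx_i ∧ dx_i = 0. For each pair (i, j) with i < j, the coefficient of dx_i ∧ dx_j in alpha ∧ beta is (alpha_i * beta_j - alpha_j * beta_i). Collecting: alpha ∧ beta = (2*x - 4*y) dx ∧ dy + (-2*x - 2*z) dx ∧ dz + (-4*y - 2*z) dy ∧ dz.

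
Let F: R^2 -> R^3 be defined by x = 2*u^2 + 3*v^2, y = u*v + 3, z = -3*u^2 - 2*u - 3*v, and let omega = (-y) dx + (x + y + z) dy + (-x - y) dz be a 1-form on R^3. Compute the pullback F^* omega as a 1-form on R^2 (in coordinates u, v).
F^* omega = (12*u^3 + u^2*v + 4*u^2 + 19*u*v^2 + 6*u + 3*v^3 + 3*v^2 + 3*v + 6) du + (-u^3 + u^2*v + 4*u^2 - 3*u*v^2 + 3*u + 9*v^2 - 18*v + 9) dv

Using F^*(f dg) = (f ∘ F) d(g ∘ F), substitute each coordinate x_i by F_i(u, v) in f_i, and replace dx_i by d F_i = (∂F_i/∂u) du + (∂F_i/∂v) dv.
  For the x component: f_1(F) = -u*v - 3; d F_1 = (4*u) du + (6*v) dv
  For the y component: f_2(F) = -u^2 + u*v - 2*u + 3*v^2 - 3*v + 3; d F_2 = (v) du + (u) dv
  For the z component: f_3(F) = -2*u^2 - u*v - 3*v^2 - 3; d F_3 = (-6*u - 2) du + (-3) dv
Combining and collecting du, dv coefficients:
  coeff of du: 12*u^3 + u^2*v + 4*u^2 + 19*u*v^2 + 6*u + 3*v^3 + 3*v^2 + 3*v + 6
  coeff of dv: -u^3 + u^2*v + 4*u^2 - 3*u*v^2 + 3*u + 9*v^2 - 18*v + 9
F^* omega = (12*u^3 + u^2*v + 4*u^2 + 19*u*v^2 + 6*u + 3*v^3 + 3*v^2 + 3*v + 6) du + (-u^3 + u^2*v + 4*u^2 - 3*u*v^2 + 3*u + 9*v^2 - 18*v + 9) dv.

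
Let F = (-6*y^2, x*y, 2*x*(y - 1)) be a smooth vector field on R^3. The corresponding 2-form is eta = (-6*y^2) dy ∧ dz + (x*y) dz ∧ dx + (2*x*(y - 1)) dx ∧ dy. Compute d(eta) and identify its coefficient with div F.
d(eta) = (x) dx ∧ dy ∧ dz; div F = x

For a 2-form in R^3 of the form above, applying d gives a 3-form with coefficient ∂P/∂x + ∂Q/∂y + ∂R/∂z:
  ∂P/∂x = 0
  ∂Q/∂y = x
  ∂R/∂z = 0
Sum = x, which is exactly div F.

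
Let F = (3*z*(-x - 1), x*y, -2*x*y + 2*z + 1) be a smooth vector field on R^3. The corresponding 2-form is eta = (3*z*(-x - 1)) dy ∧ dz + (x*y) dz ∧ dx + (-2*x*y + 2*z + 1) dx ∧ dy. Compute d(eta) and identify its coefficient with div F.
d(eta) = (x - 3*z + 2) dx ∧ dy ∧ dz; div F = x - 3*z + 2

For a 2-form in R^3 of the form above, applying d gives a 3-form with coefficient ∂P/∂x + ∂Q/∂y + ∂R/∂z:
  ∂P/∂x = -3*z
  ∂Q/∂y = x
  ∂R/∂z = 2
Sum = x - 3*z + 2, which is exactly div F.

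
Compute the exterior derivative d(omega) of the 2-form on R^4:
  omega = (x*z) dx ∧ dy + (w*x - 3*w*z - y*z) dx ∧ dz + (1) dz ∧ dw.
d(omega) = (x + z) dx ∧ dy ∧ dz + (x - 3*z) dx ∧ dz ∧ dw

For a 2-form omega = sum_{i<j} g_{ij} dx_i ∧ dx_j, the exterior derivative is
  d(omega) = sum_{i<j} d(g_{ij}) ∧ dx_i ∧ dx_j = sum_{i<j, k} (∂g_{ij}/∂x_k) dx_k ∧ dx_i ∧ dx_j.
Expand each term, using dx_k ∧ dx_i ∧ dx_j = sgn(permutation) dx_{(a)} ∧ dx_{(b)} ∧ dx_{(c)} with (a < b < c) sorted:
  d(x*z) includes (∂/∂z)(x*z) dz = (x) dz, which multiplied by dx ∧ dy gives (x) dx ∧ dy ∧ dz
  d(w*x - 3*w*z - y*z) includes (∂/∂y)(w*x - 3*w*z - y*z) dy = (-z) dy, which multiplied by dx ∧ dz gives (z) dx ∧ dy ∧ dz
  d(w*x - 3*w*z - y*z) includes (∂/∂w)(w*x - 3*w*z - y*z) dw = (x - 3*z) dw, which multiplied by dx ∧ dz gives (x - 3*z) dx ∧ dz ∧ dw
Collecting like 3-forms: d(omega) = (x + z) dx ∧ dy ∧ dz + (x - 3*z) dx ∧ dz ∧ dw.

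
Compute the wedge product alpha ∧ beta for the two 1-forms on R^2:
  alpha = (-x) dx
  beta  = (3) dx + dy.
alpha ∧ beta = (-x) dx ∧ dy

Distribute the wedge, using dx_i ∧ dx_j = -dx_j ∧ dx_i and dx_i ∧ dx_i = 0. For each pair (i, j) with i < j, the coefficient of dx_i ∧ dx_j in alpha ∧ beta is (alpha_i * beta_j - alpha_j * beta_i). Collecting: alpha ∧ beta = (-x) dx ∧ dy.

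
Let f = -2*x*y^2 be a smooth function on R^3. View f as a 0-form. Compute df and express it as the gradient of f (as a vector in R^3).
df = (-2*y^2) dx + (-4*x*y) dy + (0) dz; grad f = (-2*y^2, -4*x*y, 0)

For a 0-form f, d f = (∂f/∂x) dx + (∂f/∂y) dy + (∂f/∂z) dz. The components of the vector representation are exactly the entries of grad f in Cartesian coordinates:
  ∂f/∂x = -2*y^2
  ∂f/∂y = -4*x*y
  ∂f/∂z = 0.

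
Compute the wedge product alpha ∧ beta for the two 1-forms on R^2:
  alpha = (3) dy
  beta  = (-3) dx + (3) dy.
alpha ∧ beta = (9) dx ∧ dy

Distribute the wedge, using dx_i ∧ dx_j = -dx_j ∧ dx_i and dx_i ∧ dx_i = 0. For each pair (i, j) with i < j, the coefficient of dx_i ∧ dx_j in alpha ∧ beta is (alpha_i * beta_j - alpha_j * beta_i). Collecting: alpha ∧ beta = (9) dx ∧ dy.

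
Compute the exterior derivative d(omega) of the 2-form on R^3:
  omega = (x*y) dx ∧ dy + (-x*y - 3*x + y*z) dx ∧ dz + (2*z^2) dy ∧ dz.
d(omega) = (x - z) dx ∧ dy ∧ dz

For a 2-form omega = sum_{i<j} g_{ij} dx_i ∧ dx_j, the exterior derivative is
  d(omega) = sum_{i<j} d(g_{ij}) ∧ dx_i ∧ dx_j = sum_{i<j, k} (∂g_{ij}/∂x_k) dx_k ∧ dx_i ∧ dx_j.
Expand each term, using dx_k ∧ dx_i ∧ dx_j = sgn(permutation) dx_{(a)} ∧ dx_{(b)} ∧ dx_{(c)} with (a < b < c) sorted:
  d(-x*y - 3*x + y*z) includes (∂/∂y)(-x*y - 3*x + y*z) dy = (-x + z) dy, which multiplied by dx ∧ dz gives (x - z) dx ∧ dy ∧ dz
Collecting like 3-forms: d(omega) = (x - z) dx ∧ dy ∧ dz.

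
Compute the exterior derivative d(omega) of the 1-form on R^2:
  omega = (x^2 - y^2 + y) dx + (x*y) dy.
d(omega) = (3*y - 1) dx ∧ dy

For a 1-form omega = sum_i f_i dx_i, the exterior derivative is
  d(omega) = sum_{i < j} (∂f_j/∂x_i - ∂f_i/∂x_j) dx_i ∧ dx_j.
  coefficient of dx ∧ dy: ∂f_2/∂x - ∂f_1/∂y = ∂(x*y)/∂x - ∂(x^2 - y^2 + y)/∂y = 3*y - 1
Assembling: d(omega) = (3*y - 1) dx ∧ dy.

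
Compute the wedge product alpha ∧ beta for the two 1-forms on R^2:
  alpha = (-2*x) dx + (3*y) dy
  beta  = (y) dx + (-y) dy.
alpha ∧ beta = (y*(2*x - 3*y)) dx ∧ dy

Distribute the wedge, using dx_i ∧ dx_j = -dx_j ∧ dx_i and dx_i ∧ dx_i = 0. For each pair (i, j) with i < j, the coefficient of dx_i ∧ dx_j in alpha ∧ beta is (alpha_i * beta_j - alpha_j * beta_i). Collecting: alpha ∧ beta = (y*(2*x - 3*y)) dx ∧ dy.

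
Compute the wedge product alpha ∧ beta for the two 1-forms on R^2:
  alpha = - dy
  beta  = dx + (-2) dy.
alpha ∧ beta = (1) dx ∧ dy

Distribute the wedge, using dx_i ∧ dx_j = -dx_j ∧ dx_i and dx_i ∧ dx_i = 0. For each pair (i, j) with i < j, the coefficient of dx_i ∧ dx_j in alpha ∧ beta is (alpha_i * beta_j - alpha_j * beta_i). Collecting: alpha ∧ beta = (1) dx ∧ dy.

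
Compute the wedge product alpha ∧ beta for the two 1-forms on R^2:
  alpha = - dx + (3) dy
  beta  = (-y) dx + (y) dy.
alpha ∧ beta = (2*y) dx ∧ dy

Distribute the wedge, using dx_i ∧ dx_j = -dx_j ∧ dx_i and dx_i ∧ dx_i = 0. For each pair (i, j) with i < j, the coefficient of dx_i ∧ dx_j in alpha ∧ beta is (alpha_i * beta_j - alpha_j * beta_i). Collecting: alpha ∧ beta = (2*y) dx ∧ dy.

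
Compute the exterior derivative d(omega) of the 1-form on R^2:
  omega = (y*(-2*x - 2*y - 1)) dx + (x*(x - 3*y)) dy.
d(omega) = (4*x + y + 1) dx ∧ dy

For a 1-form omega = sum_i f_i dx_i, the exterior derivative is
  d(omega) = sum_{i < j} (∂f_j/∂x_i - ∂f_i/∂x_j) dx_i ∧ dx_j.
  coefficient of dx ∧ dy: ∂f_2/∂x - ∂f_1/∂y = ∂(x*(x - 3*y))/∂x - ∂(y*(-2*x - 2*y - 1))/∂y = 4*x + y + 1
Assembling: d(omega) = (4*x + y + 1) dx ∧ dy.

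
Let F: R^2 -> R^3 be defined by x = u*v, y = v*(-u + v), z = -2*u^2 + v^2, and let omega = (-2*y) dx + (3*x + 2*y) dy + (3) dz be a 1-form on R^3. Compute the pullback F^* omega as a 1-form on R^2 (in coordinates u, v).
F^* omega = (u*v^2 - 12*u - 4*v^3) du + (v*(u^2 - 2*u*v + 4*v^2 + 6)) dv

Using F^*(f dg) = (f ∘ F) d(g ∘ F), substitute each coordinate x_i by F_i(u, v) in f_i, and replace dx_i by d F_i = (∂F_i/∂u) du + (∂F_i/∂v) dv.
  For the x component: f_1(F) = 2*v*(u - v); d F_1 = (v) du + (u) dv
  For the y component: f_2(F) = v*(u + 2*v); d F_2 = (-v) du + (-u + 2*v) dv
  For the z component: f_3(F) = 3; d F_3 = (-4*u) du + (2*v) dv
Combining and collecting du, dv coefficients:
  coeff of du: u*v^2 - 12*u - 4*v^3
  coeff of dv: v*(u^2 - 2*u*v + 4*v^2 + 6)
F^* omega = (u*v^2 - 12*u - 4*v^3) du + (v*(u^2 - 2*u*v + 4*v^2 + 6)) dv.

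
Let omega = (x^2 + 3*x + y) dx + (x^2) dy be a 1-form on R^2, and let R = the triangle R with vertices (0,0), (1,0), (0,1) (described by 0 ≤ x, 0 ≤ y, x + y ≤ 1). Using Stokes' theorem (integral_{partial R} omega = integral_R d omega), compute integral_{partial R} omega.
integral_(partial R) omega = -1/6

Stokes: integral_partial_R omega = integral_R d omega with d omega = (∂Q/∂x - ∂P/∂y) dx ∧ dy.
  ∂Q/∂x = 2*x
  ∂P/∂y = 1
  integrand = ∂Q/∂x - ∂P/∂y = 2*x - 1.
Integrating over R: integral_0^1 integral_0^{1-x} (2*x - 1) dy dx = -1/6.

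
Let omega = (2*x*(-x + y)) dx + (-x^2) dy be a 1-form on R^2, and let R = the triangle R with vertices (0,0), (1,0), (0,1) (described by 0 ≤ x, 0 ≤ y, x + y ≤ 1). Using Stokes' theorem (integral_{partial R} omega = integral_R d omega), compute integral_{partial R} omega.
integral_(partial R) omega = -2/3

Stokes: integral_partial_R omega = integral_R d omega with d omega = (∂Q/∂x - ∂P/∂y) dx ∧ dy.
  ∂Q/∂x = -2*x
  ∂P/∂y = 2*x
  integrand = ∂Q/∂x - ∂P/∂y = -4*x.
Integrating over R: integral_0^1 integral_0^{1-x} (-4*x) dy dx = -2/3.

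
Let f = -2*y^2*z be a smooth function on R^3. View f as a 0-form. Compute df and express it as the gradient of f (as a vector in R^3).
df = (0) dx + (-4*y*z) dy + (-2*y^2) dz; grad f = (0, -4*y*z, -2*y^2)

For a 0-form f, d f = (∂f/∂x) dx + (∂f/∂y) dy + (∂f/∂z) dz. The components of the vector representation are exactly the entries of grad f in Cartesian coordinates:
  ∂f/∂x = 0
  ∂f/∂y = -4*y*z
  ∂f/∂z = -2*y^2.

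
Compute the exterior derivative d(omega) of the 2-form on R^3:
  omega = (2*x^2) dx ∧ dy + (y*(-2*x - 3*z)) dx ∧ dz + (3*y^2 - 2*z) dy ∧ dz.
d(omega) = (2*x + 3*z) dx ∧ dy ∧ dz

For a 2-form omega = sum_{i<j} g_{ij} dx_i ∧ dx_j, the exterior derivative is
  d(omega) = sum_{i<j} d(g_{ij}) ∧ dx_i ∧ dx_j = sum_{i<j, k} (∂g_{ij}/∂x_k) dx_k ∧ dx_i ∧ dx_j.
Expand each term, using dx_k ∧ dx_i ∧ dx_j = sgn(permutation) dx_{(a)} ∧ dx_{(b)} ∧ dx_{(c)} with (a < b < c) sorted:
  d(y*(-2*x - 3*z)) includes (∂/∂y)(y*(-2*x - 3*z)) dy = (-2*x - 3*z) dy, which multiplied by dx ∧ dz gives (2*x + 3*z) dx ∧ dy ∧ dz
Collecting like 3-forms: d(omega) = (2*x + 3*z) dx ∧ dy ∧ dz.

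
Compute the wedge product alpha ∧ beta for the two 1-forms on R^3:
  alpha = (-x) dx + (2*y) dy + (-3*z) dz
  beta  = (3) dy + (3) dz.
alpha ∧ beta = (-3*x) dx ∧ dy + (-3*x) dx ∧ dz + (6*y + 9*z) dy ∧ dz

Distribute the wedge, using dx_i ∧ dx_j = -dx_j ∧ dx_i and dx_i ∧ dx_i = 0. For each pair (i, j) with i < j, the coefficient of dx_i ∧ dx_j in alpha ∧ beta is (alpha_i * beta_j - alpha_j * beta_i). Collecting: alpha ∧ beta = (-3*x) dx ∧ dy + (-3*x) dx ∧ dz + (6*y + 9*z) dy ∧ dz.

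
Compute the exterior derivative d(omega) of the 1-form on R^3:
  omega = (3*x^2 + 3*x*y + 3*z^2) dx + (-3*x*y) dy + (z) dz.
d(omega) = (-3*x - 3*y) dx ∧ dy + (-6*z) dx ∧ dz

For a 1-form omega = sum_i f_i dx_i, the exterior derivative is
  d(omega) = sum_{i < j} (∂f_j/∂x_i - ∂f_i/∂x_j) dx_i ∧ dx_j.
  coefficient of dx ∧ dy: ∂f_2/∂x - ∂f_1/∂y = ∂(-3*x*y)/∂x - ∂(3*x^2 + 3*x*y + 3*z^2)/∂y = -3*x - 3*y
  coefficient of dx ∧ dz: ∂f_3/∂x - ∂f_1/∂z = ∂(z)/∂x - ∂(3*x^2 + 3*x*y + 3*z^2)/∂z = -6*z
Assembling: d(omega) = (-3*x - 3*y) dx ∧ dy + (-6*z) dx ∧ dz.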